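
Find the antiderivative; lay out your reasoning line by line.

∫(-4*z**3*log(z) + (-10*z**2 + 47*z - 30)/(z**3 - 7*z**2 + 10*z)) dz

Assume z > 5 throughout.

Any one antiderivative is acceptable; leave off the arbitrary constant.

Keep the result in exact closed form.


Step 1. Rewrite: now ∫(-4*z**3*log(z)) dz + ∫((-10*z**2 + 47*z - 30)/(z**3 - 7*z**2 + 10*z)) dz.
Step 2. Decompose ∫((-10*z**2 + 47*z - 30)/(z**3 - 7*z**2 + 10*z)) dz by partial fractions, (-10*z**2 + 47*z - 30)/(z**3 - 7*z**2 + 10*z) = -4/(z - 2) - 3/(z - 5) - 3/z: now ∫(-3/z) dz + ∫(-4*z**3*log(z)) dz + ∫(-3/(z - 5)) dz + ∫(-4/(z - 2)) dz.
Step 3. Evaluate the standard form [assuming z > 0]: now -3*log(z) + ∫(-4*z**3*log(z)) dz + ∫(-3/(z - 5)) dz + ∫(-4/(z - 2)) dz.
Step 4. Evaluate the standard form [assuming z > 2]: now -3*log(z) - 4*log(z - 2) + ∫(-4*z**3*log(z)) dz + ∫(-3/(z - 5)) dz.
Step 5. Evaluate the standard form [assuming z > 5]: now -3*log(z) - 3*log(z - 5) - 4*log(z - 2) + ∫(-4*z**3*log(z)) dz.
Step 6. Integrate ∫(-4*z**3*log(z)) dz by parts with u = log(z), dv = (-4*z**3) dz, so v = -z**4 [assuming z > 0]: now -z**4*log(z) - 3*log(z) - 3*log(z - 5) - 4*log(z - 2) + ∫(z**3) dz.
Step 7. Evaluate the standard form: now -z**4*log(z) + z**4/4 - 3*log(z) - 3*log(z - 5) - 4*log(z - 2).
Answer: -z**4*log(z) + z**4/4 - 3*log(z) - 3*log(z - 5) - 4*log(z - 2).


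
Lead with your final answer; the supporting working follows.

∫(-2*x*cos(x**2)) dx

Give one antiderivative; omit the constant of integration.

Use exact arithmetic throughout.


The answer is -sin(x**2).
Step 1. Substitute u = x**2, turning ∫(-2*x*cos(x**2)) dx into ∫(-cos(u)) du: now ∫(-cos(u)) du.
Step 2. Evaluate the standard form: now -sin(u).
Step 3. Substitute back u = x**2: now -sin(x**2).
Answer: -sin(x**2).


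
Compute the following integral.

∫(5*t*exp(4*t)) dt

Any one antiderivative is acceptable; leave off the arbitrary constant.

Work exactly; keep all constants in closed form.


Answer: 5*t*exp(4*t)/4 - 5*exp(4*t)/16.


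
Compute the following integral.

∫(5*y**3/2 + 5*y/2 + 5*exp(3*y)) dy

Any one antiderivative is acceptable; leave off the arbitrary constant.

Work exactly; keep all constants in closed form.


Answer: 5*y**4/8 + 5*y**2/4 + 5*exp(3*y)/3.


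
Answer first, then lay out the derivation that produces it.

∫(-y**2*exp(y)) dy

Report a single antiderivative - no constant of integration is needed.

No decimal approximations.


The answer is -y**2*exp(y) + 2*y*exp(y) - 2*exp(y).
Step 1. Integrate ∫(-y**2*exp(y)) dy by parts with u = y**2, dv = (-exp(y)) dy, so v = -exp(y): now -y**2*exp(y) + ∫(2*y*exp(y)) dy.
Step 2. Integrate ∫(2*y*exp(y)) dy by parts with u = y, dv = (2*exp(y)) dy, so v = 2*exp(y): now -y**2*exp(y) + 2*y*exp(y) + ∫(-2*exp(y)) dy.
Step 3. Evaluate the standard form: now -y**2*exp(y) + 2*y*exp(y) - 2*exp(y).
Answer: -y**2*exp(y) + 2*y*exp(y) - 2*exp(y).


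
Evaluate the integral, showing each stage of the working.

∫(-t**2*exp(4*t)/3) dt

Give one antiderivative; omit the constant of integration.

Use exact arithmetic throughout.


Step 1. Integrate ∫(-t**2*exp(4*t)/3) dt by parts with u = t**2, dv = (-exp(4*t)/3) dt, so v = -exp(4*t)/12: now -t**2*exp(4*t)/12 + ∫(t*exp(4*t)/6) dt.
Step 2. Integrate ∫(t*exp(4*t)/6) dt by parts with u = t, dv = (exp(4*t)/6) dt, so v = exp(4*t)/24: now -t**2*exp(4*t)/12 + t*exp(4*t)/24 + ∫(-exp(4*t)/24) dt.
Step 3. Evaluate the standard form: now -t**2*exp(4*t)/12 + t*exp(4*t)/24 - exp(4*t)/96.
Answer: -t**2*exp(4*t)/12 + t*exp(4*t)/24 - exp(4*t)/96.


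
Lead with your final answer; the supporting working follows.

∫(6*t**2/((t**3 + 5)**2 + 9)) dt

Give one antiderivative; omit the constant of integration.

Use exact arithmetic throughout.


The answer is 2*atan(t**3/3 + 5/3)/3.
Step 1. Substitute u = t**3 + 5, turning ∫(6*t**2/((t**3 + 5)**2 + 9)) dt into ∫(2/(u**2 + 9)) du: now ∫(2/(u**2 + 9)) du.
Step 2. Evaluate the standard form: now 2*atan(u/3)/3.
Step 3. Substitute back u = t**3 + 5: now 2*atan(t**3/3 + 5/3)/3.
Answer: 2*atan(t**3/3 + 5/3)/3.


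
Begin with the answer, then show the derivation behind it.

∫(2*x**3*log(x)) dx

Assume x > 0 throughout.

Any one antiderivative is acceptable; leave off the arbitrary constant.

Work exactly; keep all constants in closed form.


The answer is x**4*log(x)/2 - x**4/8.
Step 1. Integrate ∫(2*x**3*log(x)) dx by parts with u = log(x), dv = (2*x**3) dx, so v = x**4/2 [assuming x > 0]: now x**4*log(x)/2 + ∫(-x**3/2) dx.
Step 2. Evaluate the standard form: now x**4*log(x)/2 - x**4/8.
Answer: x**4*log(x)/2 - x**4/8.


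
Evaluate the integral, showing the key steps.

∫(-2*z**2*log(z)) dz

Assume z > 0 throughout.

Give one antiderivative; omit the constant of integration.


Step 1. Integrate ∫(-2*z**2*log(z)) dz by parts with u = log(z), dv = (-2*z**2) dz, so v = -2*z**3/3 [assuming z > 0]: now -2*z**3*log(z)/3 + ∫(2*z**2/3) dz.
Step 2. Evaluate the standard form: now -2*z**3*log(z)/3 + 2*z**3/9.
Answer: -2*z**3*log(z)/3 + 2*z**3/9.


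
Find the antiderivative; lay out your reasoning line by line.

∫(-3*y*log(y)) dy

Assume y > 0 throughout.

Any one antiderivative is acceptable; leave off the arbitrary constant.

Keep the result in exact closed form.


Step 1. Integrate ∫(-3*y*log(y)) dy by parts with u = log(y), dv = (-3*y) dy, so v = -3*y**2/2 [assuming y > 0]: now -3*y**2*log(y)/2 + ∫(3*y/2) dy.
Step 2. Evaluate the standard form: now -3*y**2*log(y)/2 + 3*y**2/4.
Answer: -3*y**2*log(y)/2 + 3*y**2/4.


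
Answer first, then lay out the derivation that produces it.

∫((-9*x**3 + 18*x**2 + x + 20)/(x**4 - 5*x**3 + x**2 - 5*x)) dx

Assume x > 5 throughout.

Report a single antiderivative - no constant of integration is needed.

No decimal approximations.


The answer is -4*log(x) - 5*log(x - 5) - 2*atan(x).
Step 1. Decompose ∫((-9*x**3 + 18*x**2 + x + 20)/(x**4 - 5*x**3 + x**2 - 5*x)) dx by partial fractions, (-9*x**3 + 18*x**2 + x + 20)/(x**4 - 5*x**3 + x**2 - 5*x) = -2/(x**2 + 1) - 5/(x - 5) - 4/x: now ∫(-4/x) dx + ∫(-5/(x - 5)) dx + ∫(-2/(x**2 + 1)) dx.
Step 2. Evaluate the standard form [assuming x > 0]: now -4*log(x) + ∫(-5/(x - 5)) dx + ∫(-2/(x**2 + 1)) dx.
Step 3. Evaluate the standard form [assuming x > 5]: now -4*log(x) - 5*log(x - 5) + ∫(-2/(x**2 + 1)) dx.
Step 4. Evaluate the standard form: now -4*log(x) - 5*log(x - 5) - 2*atan(x).
Answer: -4*log(x) - 5*log(x - 5) - 2*atan(x).


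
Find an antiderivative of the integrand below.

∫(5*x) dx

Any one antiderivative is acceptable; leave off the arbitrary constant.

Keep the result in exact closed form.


Answer: 5*x**2/2.


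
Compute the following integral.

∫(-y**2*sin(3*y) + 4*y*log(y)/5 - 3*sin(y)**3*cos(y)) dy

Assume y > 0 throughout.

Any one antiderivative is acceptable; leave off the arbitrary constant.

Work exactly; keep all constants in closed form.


Answer: 2*y**2*log(y)/5 + y**2*cos(3*y)/3 - y**2/5 - 2*y*sin(3*y)/9 - 3*sin(y)**4/4 - 2*cos(3*y)/27.


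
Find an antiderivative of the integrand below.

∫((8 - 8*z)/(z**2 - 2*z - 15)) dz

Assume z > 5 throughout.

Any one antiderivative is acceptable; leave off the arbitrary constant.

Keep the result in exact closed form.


Answer: -4*log(z - 5) - 4*log(z + 3).


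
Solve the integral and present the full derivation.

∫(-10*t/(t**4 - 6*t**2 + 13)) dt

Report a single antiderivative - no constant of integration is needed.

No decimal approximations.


Step 1. Substitute u = t**2 - 3, turning ∫(-10*t/(t**4 - 6*t**2 + 13)) dt into ∫(-5/(u**2 + 4)) du: now ∫(-5/(u**2 + 4)) du.
Step 2. Evaluate the standard form: now -5*atan(u/2)/2.
Step 3. Substitute back u = t**2 - 3: now -5*atan(t**2/2 - 3/2)/2.
Answer: -5*atan(t**2/2 - 3/2)/2.


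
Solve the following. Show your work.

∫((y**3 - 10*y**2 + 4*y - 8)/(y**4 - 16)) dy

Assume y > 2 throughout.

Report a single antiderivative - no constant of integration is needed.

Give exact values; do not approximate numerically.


Step 1. Decompose ∫((y**3 - 10*y**2 + 4*y - 8)/(y**4 - 16)) dy by partial fractions, (y**3 - 10*y**2 + 4*y - 8)/(y**4 - 16) = -4/(y**2 + 4) + 2/(y + 2) - 1/(y - 2): now ∫(-1/(y - 2)) dy + ∫(2/(y + 2)) dy + ∫(-4/(y**2 + 4)) dy.
Step 2. Evaluate the standard form [assuming y > 2]: now -log(y - 2) + ∫(2/(y + 2)) dy + ∫(-4/(y**2 + 4)) dy.
Step 3. Evaluate the standard form [assuming y > -2]: now -log(y - 2) + 2*log(y + 2) + ∫(-4/(y**2 + 4)) dy.
Step 4. Evaluate the standard form: now -log(y - 2) + 2*log(y + 2) - 2*atan(y/2).
Answer: -log(y - 2) + 2*log(y + 2) - 2*atan(y/2).


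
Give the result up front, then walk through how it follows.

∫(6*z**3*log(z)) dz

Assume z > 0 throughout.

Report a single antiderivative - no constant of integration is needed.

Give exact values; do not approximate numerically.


The answer is 3*z**4*log(z)/2 - 3*z**4/8.
Step 1. Integrate ∫(6*z**3*log(z)) dz by parts with u = log(z), dv = (6*z**3) dz, so v = 3*z**4/2 [assuming z > 0]: now 3*z**4*log(z)/2 + ∫(-3*z**3/2) dz.
Step 2. Evaluate the standard form: now 3*z**4*log(z)/2 - 3*z**4/8.
Answer: 3*z**4*log(z)/2 - 3*z**4/8.


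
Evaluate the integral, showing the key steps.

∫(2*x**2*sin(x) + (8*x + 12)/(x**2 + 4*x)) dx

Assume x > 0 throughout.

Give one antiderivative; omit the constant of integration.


Step 1. Rewrite: now ∫(2*x**2*sin(x)) dx + ∫((8*x + 12)/(x**2 + 4*x)) dx.
Step 2. Decompose ∫((8*x + 12)/(x**2 + 4*x)) dx by partial fractions, (8*x + 12)/(x**2 + 4*x) = 5/(x + 4) + 3/x: now ∫(3/x) dx + ∫(2*x**2*sin(x)) dx + ∫(5/(x + 4)) dx.
Step 3. Evaluate the standard form [assuming x > 0]: now 3*log(x) + ∫(2*x**2*sin(x)) dx + ∫(5/(x + 4)) dx.
Step 4. Evaluate the standard form [assuming x > -4]: now 3*log(x) + 5*log(x + 4) + ∫(2*x**2*sin(x)) dx.
Step 5. Integrate ∫(2*x**2*sin(x)) dx by parts with u = x**2, dv = (2*sin(x)) dx, so v = -2*cos(x): now -2*x**2*cos(x) + 3*log(x) + 5*log(x + 4) + ∫(4*x*cos(x)) dx.
Step 6. Integrate ∫(4*x*cos(x)) dx by parts with u = x, dv = (4*cos(x)) dx, so v = 4*sin(x): now -2*x**2*cos(x) + 4*x*sin(x) + 3*log(x) + 5*log(x + 4) + ∫(-4*sin(x)) dx.
Step 7. Evaluate the standard form: now -2*x**2*cos(x) + 4*x*sin(x) + 3*log(x) + 5*log(x + 4) + 4*cos(x).
Answer: -2*x**2*cos(x) + 4*x*sin(x) + 3*log(x) + 5*log(x + 4) + 4*cos(x).


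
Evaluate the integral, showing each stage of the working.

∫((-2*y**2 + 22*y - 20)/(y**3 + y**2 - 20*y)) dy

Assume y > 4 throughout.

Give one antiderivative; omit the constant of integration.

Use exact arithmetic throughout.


Step 1. Decompose ∫((-2*y**2 + 22*y - 20)/(y**3 + y**2 - 20*y)) dy by partial fractions, (-2*y**2 + 22*y - 20)/(y**3 + y**2 - 20*y) = -4/(y + 5) + 1/(y - 4) + 1/y: now ∫(1/y) dy + ∫(1/(y - 4)) dy + ∫(-4/(y + 5)) dy.
Step 2. Evaluate the standard form [assuming y > 4]: now log(y - 4) + ∫(1/y) dy + ∫(-4/(y + 5)) dy.
Step 3. Evaluate the standard form [assuming y > 0]: now log(y) + log(y - 4) + ∫(-4/(y + 5)) dy.
Step 4. Evaluate the standard form [assuming y > -5]: now log(y) + log(y - 4) - 4*log(y + 5).
Answer: log(y) + log(y - 4) - 4*log(y + 5).


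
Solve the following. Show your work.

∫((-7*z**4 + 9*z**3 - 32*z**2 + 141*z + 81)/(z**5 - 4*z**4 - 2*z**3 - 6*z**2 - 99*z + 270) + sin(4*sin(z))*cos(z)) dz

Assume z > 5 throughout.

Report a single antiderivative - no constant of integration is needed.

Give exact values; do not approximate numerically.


Step 1. Rewrite: now ∫((-7*z**4 + 9*z**3 - 32*z**2 + 141*z + 81)/(z**5 - 4*z**4 - 2*z**3 - 6*z**2 - 99*z + 270)) dz + ∫(sin(4*sin(z))*cos(z)) dz.
Step 2. Decompose ∫((-7*z**4 + 9*z**3 - 32*z**2 + 141*z + 81)/(z**5 - 4*z**4 - 2*z**3 - 6*z**2 - 99*z + 270)) dz by partial fractions, (-7*z**4 + 9*z**3 - 32*z**2 + 141*z + 81)/(z**5 - 4*z**4 - 2*z**3 - 6*z**2 - 99*z + 270) = -3/(z**2 + 9) - 2/(z + 3) - 1/(z - 2) - 4/(z - 5): now ∫(sin(4*sin(z))*cos(z)) dz + ∫(-4/(z - 5)) dz + ∫(-1/(z - 2)) dz + ∫(-2/(z + 3)) dz + ∫(-3/(z**2 + 9)) dz.
Step 3. Evaluate the standard form [assuming z > -3]: now -2*log(z + 3) + ∫(sin(4*sin(z))*cos(z)) dz + ∫(-4/(z - 5)) dz + ∫(-1/(z - 2)) dz + ∫(-3/(z**2 + 9)) dz.
Step 4. Evaluate the standard form [assuming z > 5]: now -4*log(z - 5) - 2*log(z + 3) + ∫(sin(4*sin(z))*cos(z)) dz + ∫(-1/(z - 2)) dz + ∫(-3/(z**2 + 9)) dz.
Step 5. Evaluate the standard form [assuming z > 2]: now -4*log(z - 5) - log(z - 2) - 2*log(z + 3) + ∫(sin(4*sin(z))*cos(z)) dz + ∫(-3/(z**2 + 9)) dz.
Step 6. Evaluate the standard form: now -4*log(z - 5) - log(z - 2) - 2*log(z + 3) - atan(z/3) + ∫(sin(4*sin(z))*cos(z)) dz.
Step 7. Substitute u = sin(z), turning ∫(sin(4*sin(z))*cos(z)) dz into ∫(sin(4*u)) du: now -4*log(z - 5) - log(z - 2) - 2*log(z + 3) - atan(z/3) + ∫(sin(4*u)) du.
Step 8. Evaluate the standard form: now -4*log(z - 5) - log(z - 2) - 2*log(z + 3) - cos(4*u)/4 - atan(z/3).
Step 9. Substitute back u = sin(z): now -4*log(z - 5) - log(z - 2) - 2*log(z + 3) - cos(4*sin(z))/4 - atan(z/3).
Answer: -4*log(z - 5) - log(z - 2) - 2*log(z + 3) - cos(4*sin(z))/4 - atan(z/3).


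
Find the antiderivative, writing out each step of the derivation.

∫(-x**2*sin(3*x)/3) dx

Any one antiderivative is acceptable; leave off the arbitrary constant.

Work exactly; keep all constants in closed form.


Step 1. Integrate ∫(-x**2*sin(3*x)/3) dx by parts with u = x**2, dv = (-sin(3*x)/3) dx, so v = cos(3*x)/9: now x**2*cos(3*x)/9 + ∫(-2*x*cos(3*x)/9) dx.
Step 2. Integrate ∫(-2*x*cos(3*x)/9) dx by parts with u = x, dv = (-2*cos(3*x)/9) dx, so v = -2*sin(3*x)/27: now x**2*cos(3*x)/9 - 2*x*sin(3*x)/27 + ∫(2*sin(3*x)/27) dx.
Step 3. Evaluate the standard form: now x**2*cos(3*x)/9 - 2*x*sin(3*x)/27 - 2*cos(3*x)/81.
Answer: x**2*cos(3*x)/9 - 2*x*sin(3*x)/27 - 2*cos(3*x)/81.


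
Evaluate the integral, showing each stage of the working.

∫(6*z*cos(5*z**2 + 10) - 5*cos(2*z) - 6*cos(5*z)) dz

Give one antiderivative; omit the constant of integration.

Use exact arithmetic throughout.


Step 1. Rewrite: now ∫(6*z*cos(5*z**2 + 10)) dz + ∫(-5*cos(2*z)) dz + ∫(-6*cos(5*z)) dz.
Step 2. Evaluate the standard form: now -5*sin(2*z)/2 + ∫(6*z*cos(5*z**2 + 10)) dz + ∫(-6*cos(5*z)) dz.
Step 3. Evaluate the standard form: now -5*sin(2*z)/2 - 6*sin(5*z)/5 + ∫(6*z*cos(5*z**2 + 10)) dz.
Step 4. Substitute u = z**2 + 2, turning ∫(6*z*cos(5*z**2 + 10)) dz into ∫(3*cos(5*u)) du: now -5*sin(2*z)/2 - 6*sin(5*z)/5 + ∫(3*cos(5*u)) du.
Step 5. Evaluate the standard form: now 3*sin(5*u)/5 - 5*sin(2*z)/2 - 6*sin(5*z)/5.
Step 6. Substitute back u = z**2 + 2: now -5*sin(2*z)/2 - 6*sin(5*z)/5 + 3*sin(5*z**2 + 10)/5.
Answer: -5*sin(2*z)/2 - 6*sin(5*z)/5 + 3*sin(5*z**2 + 10)/5.


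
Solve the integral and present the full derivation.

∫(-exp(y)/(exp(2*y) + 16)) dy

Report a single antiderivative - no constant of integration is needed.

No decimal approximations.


Step 1. Substitute u = exp(y), turning ∫(-exp(y)/(exp(2*y) + 16)) dy into ∫(-1/(u**2 + 16)) du: now ∫(-1/(u**2 + 16)) du.
Step 2. Evaluate the standard form: now -atan(u/4)/4.
Step 3. Substitute back u = exp(y): now -atan(exp(y)/4)/4.
Answer: -atan(exp(y)/4)/4.


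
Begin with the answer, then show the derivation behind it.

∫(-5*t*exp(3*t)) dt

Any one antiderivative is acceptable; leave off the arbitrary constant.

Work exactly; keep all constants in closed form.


The answer is -5*t*exp(3*t)/3 + 5*exp(3*t)/9.
Step 1. Integrate ∫(-5*t*exp(3*t)) dt by parts with u = t, dv = (-5*exp(3*t)) dt, so v = -5*exp(3*t)/3: now -5*t*exp(3*t)/3 + ∫(5*exp(3*t)/3) dt.
Step 2. Evaluate the standard form: now -5*t*exp(3*t)/3 + 5*exp(3*t)/9.
Answer: -5*t*exp(3*t)/3 + 5*exp(3*t)/9.


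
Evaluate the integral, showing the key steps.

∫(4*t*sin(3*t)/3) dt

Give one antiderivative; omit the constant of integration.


Step 1. Integrate ∫(4*t*sin(3*t)/3) dt by parts with u = t, dv = (4*sin(3*t)/3) dt, so v = -4*cos(3*t)/9: now -4*t*cos(3*t)/9 + ∫(4*cos(3*t)/9) dt.
Step 2. Evaluate the standard form: now -4*t*cos(3*t)/9 + 4*sin(3*t)/27.
Answer: -4*t*cos(3*t)/9 + 4*sin(3*t)/27.


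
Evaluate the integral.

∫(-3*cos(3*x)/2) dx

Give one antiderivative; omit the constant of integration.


Answer: -sin(3*x)/2.


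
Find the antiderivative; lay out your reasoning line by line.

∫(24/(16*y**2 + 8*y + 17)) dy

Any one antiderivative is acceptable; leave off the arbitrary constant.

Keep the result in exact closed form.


Step 1. Substitute u = 4*y + 1, turning ∫(24/(16*y**2 + 8*y + 17)) dy into ∫(6/(u**2 + 16)) du: now ∫(6/(u**2 + 16)) du.
Step 2. Evaluate the standard form: now 3*atan(u/4)/2.
Step 3. Substitute back u = 4*y + 1: now 3*atan(y + 1/4)/2.
Answer: 3*atan(y + 1/4)/2.


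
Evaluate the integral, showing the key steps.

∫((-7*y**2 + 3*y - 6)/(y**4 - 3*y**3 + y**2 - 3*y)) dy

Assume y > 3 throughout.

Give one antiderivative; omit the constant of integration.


Step 1. Decompose ∫((-7*y**2 + 3*y - 6)/(y**4 - 3*y**3 + y**2 - 3*y)) dy by partial fractions, (-7*y**2 + 3*y - 6)/(y**4 - 3*y**3 + y**2 - 3*y) = -1/(y**2 + 1) - 2/(y - 3) + 2/y: now ∫(2/y) dy + ∫(-2/(y - 3)) dy + ∫(-1/(y**2 + 1)) dy.
Step 2. Evaluate the standard form [assuming y > 0]: now 2*log(y) + ∫(-2/(y - 3)) dy + ∫(-1/(y**2 + 1)) dy.
Step 3. Evaluate the standard form [assuming y > 3]: now 2*log(y) - 2*log(y - 3) + ∫(-1/(y**2 + 1)) dy.
Step 4. Evaluate the standard form: now 2*log(y) - 2*log(y - 3) - atan(y).
Answer: 2*log(y) - 2*log(y - 3) - atan(y).


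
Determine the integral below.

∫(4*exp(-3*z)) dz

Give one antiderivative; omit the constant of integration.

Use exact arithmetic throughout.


Answer: -4*exp(-3*z)/3.


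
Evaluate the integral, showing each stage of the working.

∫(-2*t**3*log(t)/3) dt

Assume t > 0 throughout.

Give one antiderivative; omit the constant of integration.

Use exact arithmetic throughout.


Step 1. Integrate ∫(-2*t**3*log(t)/3) dt by parts with u = log(t), dv = (-2*t**3/3) dt, so v = -t**4/6 [assuming t > 0]: now -t**4*log(t)/6 + ∫(t**3/6) dt.
Step 2. Evaluate the standard form: now -t**4*log(t)/6 + t**4/24.
Answer: -t**4*log(t)/6 + t**4/24.


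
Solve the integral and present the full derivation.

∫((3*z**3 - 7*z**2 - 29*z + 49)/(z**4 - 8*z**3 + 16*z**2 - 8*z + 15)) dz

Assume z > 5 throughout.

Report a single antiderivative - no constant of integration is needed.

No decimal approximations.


Step 1. Decompose ∫((3*z**3 - 7*z**2 - 29*z + 49)/(z**4 - 8*z**3 + 16*z**2 - 8*z + 15)) dz by partial fractions, (3*z**3 - 7*z**2 - 29*z + 49)/(z**4 - 8*z**3 + 16*z**2 - 8*z + 15) = 4/(z**2 + 1) + 1/(z - 3) + 2/(z - 5): now ∫(2/(z - 5)) dz + ∫(1/(z - 3)) dz + ∫(4/(z**2 + 1)) dz.
Step 2. Evaluate the standard form [assuming z > 3]: now log(z - 3) + ∫(2/(z - 5)) dz + ∫(4/(z**2 + 1)) dz.
Step 3. Evaluate the standard form [assuming z > 5]: now 2*log(z - 5) + log(z - 3) + ∫(4/(z**2 + 1)) dz.
Step 4. Evaluate the standard form: now 2*log(z - 5) + log(z - 3) + 4*atan(z).
Answer: 2*log(z - 5) + log(z - 3) + 4*atan(z).


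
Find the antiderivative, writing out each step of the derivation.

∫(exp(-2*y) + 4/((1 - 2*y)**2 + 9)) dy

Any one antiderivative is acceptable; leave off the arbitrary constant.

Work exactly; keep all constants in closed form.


Step 1. Rewrite: now ∫(4/((1 - 2*y)**2 + 9)) dy + ∫(exp(-2*y)) dy.
Step 2. Substitute u = 1 - 2*y, turning ∫(4/((1 - 2*y)**2 + 9)) dy into ∫(-2/(u**2 + 9)) du: now ∫(-2/(u**2 + 9)) du + ∫(exp(-2*y)) dy.
Step 3. Evaluate the standard form: now -2*atan(u/3)/3 + ∫(exp(-2*y)) dy.
Step 4. Substitute back u = 1 - 2*y: now 2*atan(2*y/3 - 1/3)/3 + ∫(exp(-2*y)) dy.
Step 5. Evaluate the standard form: now 2*atan(2*y/3 - 1/3)/3 - exp(-2*y)/2.
Answer: 2*atan(2*y/3 - 1/3)/3 - exp(-2*y)/2.


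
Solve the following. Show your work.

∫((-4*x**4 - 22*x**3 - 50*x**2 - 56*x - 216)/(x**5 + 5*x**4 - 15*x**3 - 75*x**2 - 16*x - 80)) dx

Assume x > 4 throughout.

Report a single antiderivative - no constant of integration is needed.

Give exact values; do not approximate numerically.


Step 1. Decompose ∫((-4*x**4 - 22*x**3 - 50*x**2 - 56*x - 216)/(x**5 + 5*x**4 - 15*x**3 - 75*x**2 - 16*x - 80)) dx by partial fractions, (-4*x**4 - 22*x**3 - 50*x**2 - 56*x - 216)/(x**5 + 5*x**4 - 15*x**3 - 75*x**2 - 16*x - 80) = 2/(x**2 + 1) - 4/(x + 5) + 3/(x + 4) - 3/(x - 4): now ∫(-3/(x - 4)) dx + ∫(3/(x + 4)) dx + ∫(-4/(x + 5)) dx + ∫(2/(x**2 + 1)) dx.
Step 2. Evaluate the standard form [assuming x > -5]: now -4*log(x + 5) + ∫(-3/(x - 4)) dx + ∫(3/(x + 4)) dx + ∫(2/(x**2 + 1)) dx.
Step 3. Evaluate the standard form [assuming x > -4]: now 3*log(x + 4) - 4*log(x + 5) + ∫(-3/(x - 4)) dx + ∫(2/(x**2 + 1)) dx.
Step 4. Evaluate the standard form [assuming x > 4]: now -3*log(x - 4) + 3*log(x + 4) - 4*log(x + 5) + ∫(2/(x**2 + 1)) dx.
Step 5. Evaluate the standard form: now -3*log(x - 4) + 3*log(x + 4) - 4*log(x + 5) + 2*atan(x).
Answer: -3*log(x - 4) + 3*log(x + 4) - 4*log(x + 5) + 2*atan(x).


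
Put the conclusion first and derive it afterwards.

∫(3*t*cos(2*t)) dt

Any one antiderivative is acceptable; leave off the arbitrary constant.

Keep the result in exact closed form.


The answer is 3*t*sin(2*t)/2 + 3*cos(2*t)/4.
Step 1. Integrate ∫(3*t*cos(2*t)) dt by parts with u = t, dv = (3*cos(2*t)) dt, so v = 3*sin(2*t)/2: now 3*t*sin(2*t)/2 + ∫(-3*sin(2*t)/2) dt.
Step 2. Evaluate the standard form: now 3*t*sin(2*t)/2 + 3*cos(2*t)/4.
Answer: 3*t*sin(2*t)/2 + 3*cos(2*t)/4.


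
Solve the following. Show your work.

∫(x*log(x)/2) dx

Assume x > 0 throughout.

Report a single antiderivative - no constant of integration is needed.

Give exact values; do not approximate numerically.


Step 1. Integrate ∫(x*log(x)/2) dx by parts with u = log(x), dv = (x/2) dx, so v = x**2/4 [assuming x > 0]: now x**2*log(x)/4 + ∫(-x/4) dx.
Step 2. Evaluate the standard form: now x**2*log(x)/4 - x**2/8.
Answer: x**2*log(x)/4 - x**2/8.


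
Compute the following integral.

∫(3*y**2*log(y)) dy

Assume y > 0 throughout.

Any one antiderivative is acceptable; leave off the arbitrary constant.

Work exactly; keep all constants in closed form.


Answer: y**3*log(y) - y**3/3.


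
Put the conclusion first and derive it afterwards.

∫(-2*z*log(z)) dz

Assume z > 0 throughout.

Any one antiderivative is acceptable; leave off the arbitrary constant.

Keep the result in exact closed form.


The answer is -z**2*log(z) + z**2/2.
Step 1. Integrate ∫(-2*z*log(z)) dz by parts with u = log(z), dv = (-2*z) dz, so v = -z**2 [assuming z > 0]: now -z**2*log(z) + ∫(z) dz.
Step 2. Evaluate the standard form: now -z**2*log(z) + z**2/2.
Answer: -z**2*log(z) + z**2/2.


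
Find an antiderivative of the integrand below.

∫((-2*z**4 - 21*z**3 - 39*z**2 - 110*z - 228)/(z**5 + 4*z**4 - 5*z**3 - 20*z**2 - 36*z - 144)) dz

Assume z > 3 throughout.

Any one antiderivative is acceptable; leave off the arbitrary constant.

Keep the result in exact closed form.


Answer: -3*log(z - 3) - 2*log(z + 3) + 3*log(z + 4) + atan(z/2).


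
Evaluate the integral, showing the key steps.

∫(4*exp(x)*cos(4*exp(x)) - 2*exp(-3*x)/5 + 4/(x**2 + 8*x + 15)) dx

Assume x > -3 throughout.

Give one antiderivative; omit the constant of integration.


Step 1. Rewrite: now ∫(4*exp(x)*cos(4*exp(x))) dx + ∫(4/(x**2 + 8*x + 15)) dx + ∫(-2*exp(-3*x)/5) dx.
Step 2. Evaluate the standard form: now ∫(4*exp(x)*cos(4*exp(x))) dx + ∫(4/(x**2 + 8*x + 15)) dx + 2*exp(-3*x)/15.
Step 3. Substitute u = exp(x), turning ∫(4*exp(x)*cos(4*exp(x))) dx into ∫(4*cos(4*u)) du: now ∫(4/(x**2 + 8*x + 15)) dx + ∫(4*cos(4*u)) du + 2*exp(-3*x)/15.
Step 4. Evaluate the standard form: now sin(4*u) + ∫(4/(x**2 + 8*x + 15)) dx + 2*exp(-3*x)/15.
Step 5. Substitute back u = exp(x): now sin(4*exp(x)) + ∫(4/(x**2 + 8*x + 15)) dx + 2*exp(-3*x)/15.
Step 6. Decompose ∫(4/(x**2 + 8*x + 15)) dx by partial fractions, 4/(x**2 + 8*x + 15) = -2/(x + 5) + 2/(x + 3): now sin(4*exp(x)) + ∫(2/(x + 3)) dx + ∫(-2/(x + 5)) dx + 2*exp(-3*x)/15.
Step 7. Evaluate the standard form [assuming x > -5]: now -2*log(x + 5) + sin(4*exp(x)) + ∫(2/(x + 3)) dx + 2*exp(-3*x)/15.
Step 8. Evaluate the standard form [assuming x > -3]: now 2*log(x + 3) - 2*log(x + 5) + sin(4*exp(x)) + 2*exp(-3*x)/15.
Answer: 2*log(x + 3) - 2*log(x + 5) + sin(4*exp(x)) + 2*exp(-3*x)/15.


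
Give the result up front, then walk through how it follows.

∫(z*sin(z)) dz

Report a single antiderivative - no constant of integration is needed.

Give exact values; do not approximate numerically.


The answer is -z*cos(z) + sin(z).
Step 1. Integrate ∫(z*sin(z)) dz by parts with u = z, dv = (sin(z)) dz, so v = -cos(z): now -z*cos(z) + ∫(cos(z)) dz.
Step 2. Evaluate the standard form: now -z*cos(z) + sin(z).
Answer: -z*cos(z) + sin(z).


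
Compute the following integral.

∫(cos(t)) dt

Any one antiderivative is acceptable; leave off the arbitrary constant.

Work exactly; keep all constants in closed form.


Answer: sin(t).


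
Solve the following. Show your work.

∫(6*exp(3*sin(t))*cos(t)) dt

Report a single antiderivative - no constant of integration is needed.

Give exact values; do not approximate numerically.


Step 1. Substitute u = sin(t), turning ∫(6*exp(3*sin(t))*cos(t)) dt into ∫(6*exp(3*u)) du: now ∫(6*exp(3*u)) du.
Step 2. Evaluate the standard form: now 2*exp(3*u).
Step 3. Substitute back u = sin(t): now 2*exp(3*sin(t)).
Answer: 2*exp(3*sin(t)).


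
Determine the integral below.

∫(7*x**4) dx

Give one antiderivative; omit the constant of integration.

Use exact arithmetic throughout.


Answer: 7*x**5/5.


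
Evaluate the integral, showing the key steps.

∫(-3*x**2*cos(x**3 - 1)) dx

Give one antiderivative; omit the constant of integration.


Step 1. Substitute u = x**3 - 1, turning ∫(-3*x**2*cos(x**3 - 1)) dx into ∫(-cos(u)) du: now ∫(-cos(u)) du.
Step 2. Evaluate the standard form: now -sin(u).
Step 3. Substitute back u = x**3 - 1: now -sin(x**3 - 1).
Answer: -sin(x**3 - 1).


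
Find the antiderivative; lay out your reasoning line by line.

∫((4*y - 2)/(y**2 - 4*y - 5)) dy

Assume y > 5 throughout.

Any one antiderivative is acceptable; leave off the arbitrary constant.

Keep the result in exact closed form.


Step 1. Decompose ∫((4*y - 2)/(y**2 - 4*y - 5)) dy by partial fractions, (4*y - 2)/(y**2 - 4*y - 5) = 1/(y + 1) + 3/(y - 5): now ∫(3/(y - 5)) dy + ∫(1/(y + 1)) dy.
Step 2. Evaluate the standard form [assuming y > -1]: now log(y + 1) + ∫(3/(y - 5)) dy.
Step 3. Evaluate the standard form [assuming y > 5]: now 3*log(y - 5) + log(y + 1).
Answer: 3*log(y - 5) + log(y + 1).


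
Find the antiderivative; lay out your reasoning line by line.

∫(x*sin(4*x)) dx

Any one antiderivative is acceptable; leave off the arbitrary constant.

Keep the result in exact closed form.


Step 1. Integrate ∫(x*sin(4*x)) dx by parts with u = x, dv = (sin(4*x)) dx, so v = -cos(4*x)/4: now -x*cos(4*x)/4 + ∫(cos(4*x)/4) dx.
Step 2. Evaluate the standard form: now -x*cos(4*x)/4 + sin(4*x)/16.
Answer: -x*cos(4*x)/4 + sin(4*x)/16.


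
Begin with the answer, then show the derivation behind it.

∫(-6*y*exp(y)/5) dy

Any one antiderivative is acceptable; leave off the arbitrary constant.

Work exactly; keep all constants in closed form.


The answer is -6*y*exp(y)/5 + 6*exp(y)/5.
Step 1. Integrate ∫(-6*y*exp(y)/5) dy by parts with u = y, dv = (-6*exp(y)/5) dy, so v = -6*exp(y)/5: now -6*y*exp(y)/5 + ∫(6*exp(y)/5) dy.
Step 2. Evaluate the standard form: now -6*y*exp(y)/5 + 6*exp(y)/5.
Answer: -6*y*exp(y)/5 + 6*exp(y)/5.


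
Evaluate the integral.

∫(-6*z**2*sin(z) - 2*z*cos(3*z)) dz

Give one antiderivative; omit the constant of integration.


Answer: 6*z**2*cos(z) - 12*z*sin(z) - 2*z*sin(3*z)/3 - 12*cos(z) - 2*cos(3*z)/9.


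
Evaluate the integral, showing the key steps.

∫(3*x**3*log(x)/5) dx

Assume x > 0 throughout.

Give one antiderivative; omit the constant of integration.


Step 1. Integrate ∫(3*x**3*log(x)/5) dx by parts with u = log(x), dv = (3*x**3/5) dx, so v = 3*x**4/20 [assuming x > 0]: now 3*x**4*log(x)/20 + ∫(-3*x**3/20) dx.
Step 2. Evaluate the standard form: now 3*x**4*log(x)/20 - 3*x**4/80.
Answer: 3*x**4*log(x)/20 - 3*x**4/80.


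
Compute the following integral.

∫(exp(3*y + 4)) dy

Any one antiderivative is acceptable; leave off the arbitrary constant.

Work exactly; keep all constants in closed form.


Answer: exp(3*y + 4)/3.


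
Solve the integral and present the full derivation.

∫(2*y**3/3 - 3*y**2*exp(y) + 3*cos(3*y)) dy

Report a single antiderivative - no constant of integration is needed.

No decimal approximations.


Step 1. Rewrite: now ∫(2*y**3/3) dy + ∫(-3*y**2*exp(y)) dy + ∫(3*cos(3*y)) dy.
Step 2. Integrate ∫(-3*y**2*exp(y)) dy by parts with u = y**2, dv = (-3*exp(y)) dy, so v = -3*exp(y): now -3*y**2*exp(y) + ∫(2*y**3/3) dy + ∫(6*y*exp(y)) dy + ∫(3*cos(3*y)) dy.
Step 3. Integrate ∫(6*y*exp(y)) dy by parts with u = y, dv = (6*exp(y)) dy, so v = 6*exp(y): now -3*y**2*exp(y) + 6*y*exp(y) + ∫(2*y**3/3) dy + ∫(-6*exp(y)) dy + ∫(3*cos(3*y)) dy.
Step 4. Evaluate the standard form: now -3*y**2*exp(y) + 6*y*exp(y) - 6*exp(y) + ∫(2*y**3/3) dy + ∫(3*cos(3*y)) dy.
Step 5. Evaluate the standard form: now y**4/6 - 3*y**2*exp(y) + 6*y*exp(y) - 6*exp(y) + ∫(3*cos(3*y)) dy.
Step 6. Evaluate the standard form: now y**4/6 - 3*y**2*exp(y) + 6*y*exp(y) - 6*exp(y) + sin(3*y).
Answer: y**4/6 - 3*y**2*exp(y) + 6*y*exp(y) - 6*exp(y) + sin(3*y).


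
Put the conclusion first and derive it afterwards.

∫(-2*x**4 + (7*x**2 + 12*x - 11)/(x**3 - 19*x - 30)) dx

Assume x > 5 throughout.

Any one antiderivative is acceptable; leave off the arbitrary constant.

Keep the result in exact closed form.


The answer is -2*x**5/5 + 4*log(x - 5) + log(x + 2) + 2*log(x + 3).
Step 1. Rewrite: now ∫(-2*x**4) dx + ∫((7*x**2 + 12*x - 11)/(x**3 - 19*x - 30)) dx.
Step 2. Evaluate the standard form: now -2*x**5/5 + ∫((7*x**2 + 12*x - 11)/(x**3 - 19*x - 30)) dx.
Step 3. Decompose ∫((7*x**2 + 12*x - 11)/(x**3 - 19*x - 30)) dx by partial fractions, (7*x**2 + 12*x - 11)/(x**3 - 19*x - 30) = 2/(x + 3) + 1/(x + 2) + 4/(x - 5): now -2*x**5/5 + ∫(4/(x - 5)) dx + ∫(1/(x + 2)) dx + ∫(2/(x + 3)) dx.
Step 4. Evaluate the standard form [assuming x > 5]: now -2*x**5/5 + 4*log(x - 5) + ∫(1/(x + 2)) dx + ∫(2/(x + 3)) dx.
Step 5. Evaluate the standard form [assuming x > -3]: now -2*x**5/5 + 4*log(x - 5) + 2*log(x + 3) + ∫(1/(x + 2)) dx.
Step 6. Evaluate the standard form [assuming x > -2]: now -2*x**5/5 + 4*log(x - 5) + log(x + 2) + 2*log(x + 3).
Answer: -2*x**5/5 + 4*log(x - 5) + log(x + 2) + 2*log(x + 3).


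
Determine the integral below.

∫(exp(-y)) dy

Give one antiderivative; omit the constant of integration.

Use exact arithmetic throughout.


Answer: -exp(-y).


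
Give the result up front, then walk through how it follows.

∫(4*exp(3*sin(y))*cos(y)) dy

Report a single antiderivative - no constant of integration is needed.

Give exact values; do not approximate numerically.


The answer is 4*exp(3*sin(y))/3.
Step 1. Substitute u = sin(y), turning ∫(4*exp(3*sin(y))*cos(y)) dy into ∫(4*exp(3*u)) du: now ∫(4*exp(3*u)) du.
Step 2. Evaluate the standard form: now 4*exp(3*u)/3.
Step 3. Substitute back u = sin(y): now 4*exp(3*sin(y))/3.
Answer: 4*exp(3*sin(y))/3.


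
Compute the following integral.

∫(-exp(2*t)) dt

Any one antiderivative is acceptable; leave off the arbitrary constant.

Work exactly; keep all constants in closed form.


Answer: -exp(2*t)/2.


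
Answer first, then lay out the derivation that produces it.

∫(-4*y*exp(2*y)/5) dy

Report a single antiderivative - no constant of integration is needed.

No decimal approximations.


The answer is -2*y*exp(2*y)/5 + exp(2*y)/5.
Step 1. Integrate ∫(-4*y*exp(2*y)/5) dy by parts with u = y, dv = (-4*exp(2*y)/5) dy, so v = -2*exp(2*y)/5: now -2*y*exp(2*y)/5 + ∫(2*exp(2*y)/5) dy.
Step 2. Evaluate the standard form: now -2*y*exp(2*y)/5 + exp(2*y)/5.
Answer: -2*y*exp(2*y)/5 + exp(2*y)/5.


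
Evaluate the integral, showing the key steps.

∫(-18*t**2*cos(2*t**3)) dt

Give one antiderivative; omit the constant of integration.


Step 1. Substitute u = t**3, turning ∫(-18*t**2*cos(2*t**3)) dt into ∫(-6*cos(2*u)) du: now ∫(-6*cos(2*u)) du.
Step 2. Evaluate the standard form: now -3*sin(2*u).
Step 3. Substitute back u = t**3: now -3*sin(2*t**3).
Answer: -3*sin(2*t**3).


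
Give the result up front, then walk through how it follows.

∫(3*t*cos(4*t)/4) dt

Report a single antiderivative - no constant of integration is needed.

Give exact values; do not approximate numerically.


The answer is 3*t*sin(4*t)/16 + 3*cos(4*t)/64.
Step 1. Integrate ∫(3*t*cos(4*t)/4) dt by parts with u = t, dv = (3*cos(4*t)/4) dt, so v = 3*sin(4*t)/16: now 3*t*sin(4*t)/16 + ∫(-3*sin(4*t)/16) dt.
Step 2. Evaluate the standard form: now 3*t*sin(4*t)/16 + 3*cos(4*t)/64.
Answer: 3*t*sin(4*t)/16 + 3*cos(4*t)/64.


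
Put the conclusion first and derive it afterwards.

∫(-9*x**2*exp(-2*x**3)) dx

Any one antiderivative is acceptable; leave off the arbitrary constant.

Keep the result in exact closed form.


The answer is 3*exp(-2*x**3)/2.
Step 1. Substitute u = x**3, turning ∫(-9*x**2*exp(-2*x**3)) dx into ∫(-3*exp(-2*u)) du: now ∫(-3*exp(-2*u)) du.
Step 2. Evaluate the standard form: now 3*exp(-2*u)/2.
Step 3. Substitute back u = x**3: now 3*exp(-2*x**3)/2.
Answer: 3*exp(-2*x**3)/2.


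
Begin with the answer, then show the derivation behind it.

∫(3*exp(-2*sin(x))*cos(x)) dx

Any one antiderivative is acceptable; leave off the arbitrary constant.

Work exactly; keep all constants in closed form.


The answer is -3*exp(-2*sin(x))/2.
Step 1. Substitute u = sin(x), turning ∫(3*exp(-2*sin(x))*cos(x)) dx into ∫(3*exp(-2*u)) du: now ∫(3*exp(-2*u)) du.
Step 2. Evaluate the standard form: now -3*exp(-2*u)/2.
Step 3. Substitute back u = sin(x): now -3*exp(-2*sin(x))/2.
Answer: -3*exp(-2*sin(x))/2.


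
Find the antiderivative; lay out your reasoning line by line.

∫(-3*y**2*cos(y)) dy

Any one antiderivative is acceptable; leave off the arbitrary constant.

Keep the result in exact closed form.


Step 1. Integrate ∫(-3*y**2*cos(y)) dy by parts with u = y**2, dv = (-3*cos(y)) dy, so v = -3*sin(y): now -3*y**2*sin(y) + ∫(6*y*sin(y)) dy.
Step 2. Integrate ∫(6*y*sin(y)) dy by parts with u = y, dv = (6*sin(y)) dy, so v = -6*cos(y): now -3*y**2*sin(y) - 6*y*cos(y) + ∫(6*cos(y)) dy.
Step 3. Evaluate the standard form: now -3*y**2*sin(y) - 6*y*cos(y) + 6*sin(y).
Answer: -3*y**2*sin(y) - 6*y*cos(y) + 6*sin(y).


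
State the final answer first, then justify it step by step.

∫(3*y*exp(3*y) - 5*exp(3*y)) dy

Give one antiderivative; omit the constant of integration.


The answer is y*exp(3*y) - 2*exp(3*y).
Step 1. Rewrite: now ∫(3*y*exp(3*y)) dy + ∫(-5*exp(3*y)) dy.
Step 2. Evaluate the standard form: now -5*exp(3*y)/3 + ∫(3*y*exp(3*y)) dy.
Step 3. Integrate ∫(3*y*exp(3*y)) dy by parts with u = y, dv = (3*exp(3*y)) dy, so v = exp(3*y): now y*exp(3*y) - 5*exp(3*y)/3 + ∫(-exp(3*y)) dy.
Step 4. Evaluate the standard form: now y*exp(3*y) - 2*exp(3*y).
Answer: y*exp(3*y) - 2*exp(3*y).


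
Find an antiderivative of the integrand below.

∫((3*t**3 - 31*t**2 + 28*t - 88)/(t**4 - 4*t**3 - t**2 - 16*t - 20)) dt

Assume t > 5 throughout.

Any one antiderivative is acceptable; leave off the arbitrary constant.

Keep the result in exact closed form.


Answer: -2*log(t - 5) + 5*log(t + 1) - 2*atan(t/2).


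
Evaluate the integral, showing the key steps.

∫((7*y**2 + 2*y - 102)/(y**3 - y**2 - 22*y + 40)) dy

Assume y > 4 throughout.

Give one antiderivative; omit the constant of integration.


Step 1. Decompose ∫((7*y**2 + 2*y - 102)/(y**3 - y**2 - 22*y + 40)) dy by partial fractions, (7*y**2 + 2*y - 102)/(y**3 - y**2 - 22*y + 40) = 1/(y + 5) + 5/(y - 2) + 1/(y - 4): now ∫(1/(y - 4)) dy + ∫(5/(y - 2)) dy + ∫(1/(y + 5)) dy.
Step 2. Evaluate the standard form [assuming y > -5]: now log(y + 5) + ∫(1/(y - 4)) dy + ∫(5/(y - 2)) dy.
Step 3. Evaluate the standard form [assuming y > 2]: now 5*log(y - 2) + log(y + 5) + ∫(1/(y - 4)) dy.
Step 4. Evaluate the standard form [assuming y > 4]: now log(y - 4) + 5*log(y - 2) + log(y + 5).
Answer: log(y - 4) + 5*log(y - 2) + log(y + 5).


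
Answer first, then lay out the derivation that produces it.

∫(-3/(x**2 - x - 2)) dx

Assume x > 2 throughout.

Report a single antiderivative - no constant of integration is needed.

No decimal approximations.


The answer is -log(x - 2) + log(x + 1).
Step 1. Decompose ∫(-3/(x**2 - x - 2)) dx by partial fractions, -3/(x**2 - x - 2) = 1/(x + 1) - 1/(x - 2): now ∫(-1/(x - 2)) dx + ∫(1/(x + 1)) dx.
Step 2. Evaluate the standard form [assuming x > -1]: now log(x + 1) + ∫(-1/(x - 2)) dx.
Step 3. Evaluate the standard form [assuming x > 2]: now -log(x - 2) + log(x + 1).
Answer: -log(x - 2) + log(x + 1).


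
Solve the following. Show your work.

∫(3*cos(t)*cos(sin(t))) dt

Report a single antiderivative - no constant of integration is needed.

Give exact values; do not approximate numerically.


Step 1. Substitute u = sin(t), turning ∫(3*cos(t)*cos(sin(t))) dt into ∫(3*cos(u)) du: now ∫(3*cos(u)) du.
Step 2. Evaluate the standard form: now 3*sin(u).
Step 3. Substitute back u = sin(t): now 3*sin(sin(t)).
Answer: 3*sin(sin(t)).


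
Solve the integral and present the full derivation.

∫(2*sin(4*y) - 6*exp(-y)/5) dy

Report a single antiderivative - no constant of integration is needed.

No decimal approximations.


Step 1. Rewrite: now ∫(-6*exp(-y)/5) dy + ∫(2*sin(4*y)) dy.
Step 2. Evaluate the standard form: now -cos(4*y)/2 + ∫(-6*exp(-y)/5) dy.
Step 3. Evaluate the standard form: now -cos(4*y)/2 + 6*exp(-y)/5.
Answer: -cos(4*y)/2 + 6*exp(-y)/5.


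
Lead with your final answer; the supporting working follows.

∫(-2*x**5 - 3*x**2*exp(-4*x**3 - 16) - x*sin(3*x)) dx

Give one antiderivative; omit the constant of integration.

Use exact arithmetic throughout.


The answer is -x**6/3 + x*cos(3*x)/3 + exp(-4*x**3 - 16)/4 - sin(3*x)/9.
Step 1. Rewrite: now ∫(-2*x**5) dx + ∫(-x*sin(3*x)) dx + ∫(-3*x**2*exp(-4*x**3 - 16)) dx.
Step 2. Substitute u = x**3 + 4, turning ∫(-3*x**2*exp(-4*x**3 - 16)) dx into ∫(-exp(-4*u)) du: now ∫(-2*x**5) dx + ∫(-x*sin(3*x)) dx + ∫(-exp(-4*u)) du.
Step 3. Evaluate the standard form: now ∫(-2*x**5) dx + ∫(-x*sin(3*x)) dx + exp(-4*u)/4.
Step 4. Substitute back u = x**3 + 4: now exp(-4*x**3 - 16)/4 + ∫(-2*x**5) dx + ∫(-x*sin(3*x)) dx.
Step 5. Integrate ∫(-x*sin(3*x)) dx by parts with u = x, dv = (-sin(3*x)) dx, so v = cos(3*x)/3: now x*cos(3*x)/3 + exp(-4*x**3 - 16)/4 + ∫(-2*x**5) dx + ∫(-cos(3*x)/3) dx.
Step 6. Evaluate the standard form: now x*cos(3*x)/3 + exp(-4*x**3 - 16)/4 - sin(3*x)/9 + ∫(-2*x**5) dx.
Step 7. Evaluate the standard form: now -x**6/3 + x*cos(3*x)/3 + exp(-4*x**3 - 16)/4 - sin(3*x)/9.
Answer: -x**6/3 + x*cos(3*x)/3 + exp(-4*x**3 - 16)/4 - sin(3*x)/9.


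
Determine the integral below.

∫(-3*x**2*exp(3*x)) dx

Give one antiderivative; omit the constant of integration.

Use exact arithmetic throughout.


Answer: -x**2*exp(3*x) + 2*x*exp(3*x)/3 - 2*exp(3*x)/9.


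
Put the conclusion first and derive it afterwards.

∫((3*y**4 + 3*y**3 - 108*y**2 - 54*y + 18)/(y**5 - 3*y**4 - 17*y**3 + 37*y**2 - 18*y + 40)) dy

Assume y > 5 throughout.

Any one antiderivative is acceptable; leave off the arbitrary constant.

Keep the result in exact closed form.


The answer is -log(y - 5) + 5*log(y - 2) - log(y + 4) + 3*atan(y).
Step 1. Decompose ∫((3*y**4 + 3*y**3 - 108*y**2 - 54*y + 18)/(y**5 - 3*y**4 - 17*y**3 + 37*y**2 - 18*y + 40)) dy by partial fractions, (3*y**4 + 3*y**3 - 108*y**2 - 54*y + 18)/(y**5 - 3*y**4 - 17*y**3 + 37*y**2 - 18*y + 40) = 3/(y**2 + 1) - 1/(y + 4) + 5/(y - 2) - 1/(y - 5): now ∫(-1/(y - 5)) dy + ∫(5/(y - 2)) dy + ∫(-1/(y + 4)) dy + ∫(3/(y**2 + 1)) dy.
Step 2. Evaluate the standard form [assuming y > 5]: now -log(y - 5) + ∫(5/(y - 2)) dy + ∫(-1/(y + 4)) dy + ∫(3/(y**2 + 1)) dy.
Step 3. Evaluate the standard form [assuming y > -4]: now -log(y - 5) - log(y + 4) + ∫(5/(y - 2)) dy + ∫(3/(y**2 + 1)) dy.
Step 4. Evaluate the standard form [assuming y > 2]: now -log(y - 5) + 5*log(y - 2) - log(y + 4) + ∫(3/(y**2 + 1)) dy.
Step 5. Evaluate the standard form: now -log(y - 5) + 5*log(y - 2) - log(y + 4) + 3*atan(y).
Answer: -log(y - 5) + 5*log(y - 2) - log(y + 4) + 3*atan(y).
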